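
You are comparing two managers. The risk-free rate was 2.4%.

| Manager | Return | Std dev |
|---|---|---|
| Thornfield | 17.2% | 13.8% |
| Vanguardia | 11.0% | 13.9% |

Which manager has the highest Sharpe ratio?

Thornfield

Thornfield: Sharpe ratio = (17.2% − 2.4%) / 13.8% = 1.072
Vanguardia: Sharpe ratio = (11.0% − 2.4%) / 13.9% = 0.619
Highest: Thornfield (1.072).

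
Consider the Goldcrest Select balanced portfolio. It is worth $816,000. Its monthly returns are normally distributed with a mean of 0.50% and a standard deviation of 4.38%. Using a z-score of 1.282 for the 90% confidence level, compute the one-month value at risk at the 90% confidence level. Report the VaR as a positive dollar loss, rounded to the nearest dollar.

Return at the 90% tail: μ − z·σ = 0.50% − 1.282 × 4.38% = 0.5 − 5.61516 = -5.11516%
VaR = −(-5.11516%) × $816,000 = 5.11516% × $816,000 = $41,740

$41,740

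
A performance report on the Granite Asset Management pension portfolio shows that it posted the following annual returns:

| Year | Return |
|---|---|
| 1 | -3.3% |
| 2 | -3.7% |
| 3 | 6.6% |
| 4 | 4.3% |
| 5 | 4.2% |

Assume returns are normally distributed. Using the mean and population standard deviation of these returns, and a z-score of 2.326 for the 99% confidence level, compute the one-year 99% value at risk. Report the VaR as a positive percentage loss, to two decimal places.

8.31

μ = (-3.3 − 3.7 + 6.6 + 4.3 + 4.2) / 5 = 8.10 / 5 = 1.6200%
Σ(r − μ)² = (-3.3 − 1.6200)² + (-3.7 − 1.6200)² + (6.6 − 1.6200)² + … = 91.1480
σ = √[91.1480 / 5] = 4.2696%
VaR = −(μ − z·σ) = −(1.6200 − 2.326 × 4.2696) = −(-8.3111) = 8.3111%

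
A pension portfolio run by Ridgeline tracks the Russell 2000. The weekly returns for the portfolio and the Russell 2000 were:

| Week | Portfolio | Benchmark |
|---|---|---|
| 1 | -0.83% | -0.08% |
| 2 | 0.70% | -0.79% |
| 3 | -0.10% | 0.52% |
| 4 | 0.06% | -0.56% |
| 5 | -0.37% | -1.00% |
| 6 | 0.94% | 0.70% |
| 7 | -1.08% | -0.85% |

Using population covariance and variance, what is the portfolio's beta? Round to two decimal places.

r̄p = -0.0971%,  r̄m = -0.2943%
Cov = Σ(rp − r̄p)(rm − r̄m) / 7 = 0.1677
Var(rm) = Σ(rm − r̄m)² / 7 = 0.4030
β = Cov / Var = 0.1677 / 0.4030 = 0.4161

0.42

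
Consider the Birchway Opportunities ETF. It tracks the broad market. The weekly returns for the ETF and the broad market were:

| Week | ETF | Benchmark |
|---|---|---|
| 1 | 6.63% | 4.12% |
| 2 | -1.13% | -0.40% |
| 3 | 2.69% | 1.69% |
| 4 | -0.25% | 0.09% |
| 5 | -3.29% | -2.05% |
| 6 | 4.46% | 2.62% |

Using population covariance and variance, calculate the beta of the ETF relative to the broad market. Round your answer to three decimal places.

r̄p = 1.5183%,  r̄m = 1.0117%
Cov = Σ(rp − r̄p)(rm − r̄m) / 6 = 6.9174
Var(rm) = Σ(rm − r̄m)² / 6 = 4.1541
β = Cov / Var = 6.9174 / 4.1541 = 1.6652

1.665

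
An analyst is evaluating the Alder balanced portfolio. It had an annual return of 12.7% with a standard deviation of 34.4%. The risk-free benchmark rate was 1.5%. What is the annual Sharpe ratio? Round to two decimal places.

Sharpe = (Rp − Rf) / σp = (12.7% − 1.5%) / 34.4% = 11.20% / 34.4% = 0.3256

0.33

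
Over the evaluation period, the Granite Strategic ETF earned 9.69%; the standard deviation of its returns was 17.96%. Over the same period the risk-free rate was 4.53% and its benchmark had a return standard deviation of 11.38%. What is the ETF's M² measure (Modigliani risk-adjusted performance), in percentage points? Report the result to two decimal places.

7.80

Sharpe = (Rp − Rf) / σp = (9.69% − 4.53%) / 17.96% = 0.2873
M² = Rf + Sharpe × σm = 4.53% + 0.2873 × 11.38% = 7.7995%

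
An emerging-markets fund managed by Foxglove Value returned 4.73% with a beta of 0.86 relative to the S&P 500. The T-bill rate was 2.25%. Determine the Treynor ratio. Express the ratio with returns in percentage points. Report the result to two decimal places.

Treynor = (Rp − Rf) / β = (4.73% − 2.25%) / 0.86 = 2.48 / 0.86 = 2.8837

2.88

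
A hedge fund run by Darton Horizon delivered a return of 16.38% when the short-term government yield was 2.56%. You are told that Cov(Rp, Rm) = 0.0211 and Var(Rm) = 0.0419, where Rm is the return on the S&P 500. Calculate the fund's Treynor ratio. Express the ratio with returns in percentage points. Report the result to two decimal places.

27.44

β = Cov / Var = 0.0211 / 0.0419 = 0.5036
Treynor = (Rp − Rf) / β = (16.38% − 2.56%) / 0.5036 = 13.82 / 0.5036 = 27.4424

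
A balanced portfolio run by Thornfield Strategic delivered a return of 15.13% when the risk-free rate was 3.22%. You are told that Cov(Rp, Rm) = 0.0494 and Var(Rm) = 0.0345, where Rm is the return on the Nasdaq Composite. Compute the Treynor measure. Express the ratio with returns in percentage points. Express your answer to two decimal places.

8.32

β = Cov / Var = 0.0494 / 0.0345 = 1.4319
Treynor = (Rp − Rf) / β = (15.13% − 3.22%) / 1.4319 = 11.91 / 1.4319 = 8.3176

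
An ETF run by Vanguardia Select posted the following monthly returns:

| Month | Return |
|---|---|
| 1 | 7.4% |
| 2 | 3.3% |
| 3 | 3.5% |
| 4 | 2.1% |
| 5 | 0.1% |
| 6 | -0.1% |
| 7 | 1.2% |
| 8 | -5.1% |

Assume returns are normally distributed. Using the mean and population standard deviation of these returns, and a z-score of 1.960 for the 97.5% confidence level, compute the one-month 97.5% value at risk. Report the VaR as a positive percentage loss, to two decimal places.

Mean return μ = 12.40 / 8 = 1.5500%
Population σ = √[Σ(r − μ)² / 8] = √[90.5600 / 8] = √11.3200 = 3.3645%
VaR = −(μ − z·σ) = −(1.5500 − 1.960 × 3.3645) = −(-5.0444) = 5.0444%

5.04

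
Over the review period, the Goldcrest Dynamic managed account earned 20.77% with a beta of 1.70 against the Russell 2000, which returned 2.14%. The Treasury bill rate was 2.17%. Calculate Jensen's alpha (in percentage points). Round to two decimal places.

18.65

CAPM expected return = Rf + β(Rm − Rf) = 2.17% + 1.70 × (2.14% − 2.17%) = 2.17 + 1.70 × -0.03 = 2.1190%
Jensen's α = Rp − E[R] = 20.77% − 2.1190% = 18.6510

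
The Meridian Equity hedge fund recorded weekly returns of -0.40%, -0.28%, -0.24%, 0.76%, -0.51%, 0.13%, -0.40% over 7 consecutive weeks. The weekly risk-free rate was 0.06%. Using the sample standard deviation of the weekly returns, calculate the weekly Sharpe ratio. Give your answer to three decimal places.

r̄ = (-0.4 − 0.28 − 0.24 + 0.76 − 0.51 + 0.13 − 0.4) / 7 = -0.1343%
Σ(r − r̄)² = (-0.4 − (-0.1343))² + (-0.28 − (-0.1343))² + (-0.24 − (-0.1343))² + … = 1.1844
σ = √[1.1844 / 6] = 0.4443%
Sharpe = (r̄ − rf) / σ = (-0.1343 − 0.06) / 0.4443 = -0.1943 / 0.4443 = -0.4373

-0.437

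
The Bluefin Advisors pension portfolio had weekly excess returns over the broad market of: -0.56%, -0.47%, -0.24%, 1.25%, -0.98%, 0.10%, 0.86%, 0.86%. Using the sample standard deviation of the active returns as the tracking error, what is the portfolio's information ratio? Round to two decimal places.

r̄ = (-0.56 − 0.47 − 0.24 + 1.25 − 0.98 + 0.1 + 0.86 + 0.86) / 8 = 0.820 / 8 = 0.1025%
Σ(r − r̄)² = (-0.56 − 0.1025)² + (-0.47 − 0.1025)² + (-0.24 − 0.1025)² + … = 4.5202
σ = √[4.5202 / 7] = 0.8036%
IR = r̄ / tracking error = 0.1025 / 0.8036 = 0.1276

0.13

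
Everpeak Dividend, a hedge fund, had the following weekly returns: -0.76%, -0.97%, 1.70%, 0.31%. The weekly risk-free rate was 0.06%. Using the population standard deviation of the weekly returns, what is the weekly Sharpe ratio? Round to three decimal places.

0.009

r̄ = (-0.76 − 0.97 + 1.7 + 0.31) / 4 = 0.280 / 4 = 0.0700%
Σ(r − r̄)² = (-0.76 − 0.0700)² + (-0.97 − 0.0700)² + (1.7 − 0.0700)² + … = 4.4850
population σ = √(4.4850 / 4) = √1.1213 = 1.0589%
Sharpe = (r̄ − rf) / σ = (0.0700 − 0.06) / 1.0589 = 0.0100 / 1.0589 = 0.0094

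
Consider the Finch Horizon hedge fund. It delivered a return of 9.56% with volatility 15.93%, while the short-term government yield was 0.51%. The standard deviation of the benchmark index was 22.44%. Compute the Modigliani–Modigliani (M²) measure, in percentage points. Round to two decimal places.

13.26

Sharpe = (Rp − Rf) / σp = (9.56% − 0.51%) / 15.93% = 0.5681
M² = Rf + Sharpe × σm = 0.51% + 0.5681 × 22.44% = 13.2582%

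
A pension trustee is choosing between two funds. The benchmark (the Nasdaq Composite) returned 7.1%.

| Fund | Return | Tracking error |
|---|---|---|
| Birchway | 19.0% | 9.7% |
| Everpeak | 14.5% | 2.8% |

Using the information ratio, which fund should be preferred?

Birchway: IR = (19.0% − 7.1%) / 9.7% = 1.227
Everpeak: IR = (14.5% − 7.1%) / 2.8% = 2.643
Highest: Everpeak (2.643).

Everpeak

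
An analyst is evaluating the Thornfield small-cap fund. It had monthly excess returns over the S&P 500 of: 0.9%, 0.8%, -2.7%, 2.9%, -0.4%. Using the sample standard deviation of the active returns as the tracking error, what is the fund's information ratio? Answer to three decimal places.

r̄ = (0.9 + 0.8 − 2.7 + 2.9 − 0.4) / 5 = 1.50 / 5 = 0.3000%
Sample σ = √[Σ(r − r̄)² / 4] = √[16.8600 / 4] = √4.2150 = 2.0530%
IR = r̄ / tracking error = 0.3000 / 2.0530 = 0.1461

0.146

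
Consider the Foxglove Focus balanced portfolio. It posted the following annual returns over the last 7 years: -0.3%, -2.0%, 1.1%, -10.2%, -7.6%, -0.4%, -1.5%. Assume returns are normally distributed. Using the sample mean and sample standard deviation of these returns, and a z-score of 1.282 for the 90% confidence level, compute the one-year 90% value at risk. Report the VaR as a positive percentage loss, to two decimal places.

r̄ = (-0.3 − 2 + 1.1 − 10.2 − 7.6 − 0.4 − 1.5) / 7 = -20.90 / 7 = -2.9857%
Σ(r − r̄)² = (-0.3 − (-2.9857))² + (-2 − (-2.9857))² + … = 107.1086
σ = √[107.1086 / 6] = 4.2251%
VaR = −(r̄ − z·σ) = −(-2.9857 − 1.282 × 4.2251) = −(-8.4023) = 8.4023%

8.40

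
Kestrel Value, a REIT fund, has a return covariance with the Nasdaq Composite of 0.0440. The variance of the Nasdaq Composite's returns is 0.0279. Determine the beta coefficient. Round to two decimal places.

1.58

β = Cov(Rp, Rm) / Var(Rm) = 0.0440 / 0.0279 = 1.5771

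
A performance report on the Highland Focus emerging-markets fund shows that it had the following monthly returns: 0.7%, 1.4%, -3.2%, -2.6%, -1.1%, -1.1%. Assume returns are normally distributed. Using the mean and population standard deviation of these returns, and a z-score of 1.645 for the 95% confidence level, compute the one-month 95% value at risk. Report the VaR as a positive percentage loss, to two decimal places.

r̄ = (0.7 + 1.4 − 3.2 − 2.6 − 1.1 − 1.1) / 6 = -5.90 / 6 = -0.9833%
Population σ = √[Σ(r − r̄)² / 6] = √[16.0683 / 6] = √2.6781 = 1.6365%
VaR = −(r̄ − z·σ) = −(-0.9833 − 1.645 × 1.6365) = −(-3.6753) = 3.6753%

3.68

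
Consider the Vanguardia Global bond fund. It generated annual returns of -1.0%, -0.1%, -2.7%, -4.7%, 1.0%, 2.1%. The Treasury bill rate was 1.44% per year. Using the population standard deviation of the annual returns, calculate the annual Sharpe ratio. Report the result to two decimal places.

-1.03

r̄ = (-1 − 0.1 − 2.7 − 4.7 + 1 + 2.1) / 6 = -5.40 / 6 = -0.9000%
Population std dev = √[30.9400 / 6] = 2.2708%
Sharpe = (r̄ − rf) / σ = (-0.9000 − 1.44) / 2.2708 = -2.3400 / 2.2708 = -1.0305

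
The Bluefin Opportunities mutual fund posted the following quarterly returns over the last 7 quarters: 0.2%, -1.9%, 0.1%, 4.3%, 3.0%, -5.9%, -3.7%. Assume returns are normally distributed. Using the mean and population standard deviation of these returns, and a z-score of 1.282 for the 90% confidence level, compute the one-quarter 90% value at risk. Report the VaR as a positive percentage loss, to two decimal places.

r̄ = (0.2 − 1.9 + 0.1 + 4.3 + 3 − 5.9 − 3.7) / 7 = -3.90 / 7 = -0.5571%
Σ(r − r̄)² = (0.2 − (-0.5571))² + (-1.9 − (-0.5571))² + … = 77.4771
σ = √[77.4771 / 7] = 3.3269%
VaR = −(r̄ − z·σ) = −(-0.5571 − 1.282 × 3.3269) = −(-4.8222) = 4.8222%

4.82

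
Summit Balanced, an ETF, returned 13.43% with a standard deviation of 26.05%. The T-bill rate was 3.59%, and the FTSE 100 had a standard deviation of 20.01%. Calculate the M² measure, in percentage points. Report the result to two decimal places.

11.15

Sharpe = (Rp − Rf) / σp = (13.43% − 3.59%) / 26.05% = 0.3777
M² = Rf + Sharpe × σm = 3.59% + 0.3777 × 20.01% = 11.1478%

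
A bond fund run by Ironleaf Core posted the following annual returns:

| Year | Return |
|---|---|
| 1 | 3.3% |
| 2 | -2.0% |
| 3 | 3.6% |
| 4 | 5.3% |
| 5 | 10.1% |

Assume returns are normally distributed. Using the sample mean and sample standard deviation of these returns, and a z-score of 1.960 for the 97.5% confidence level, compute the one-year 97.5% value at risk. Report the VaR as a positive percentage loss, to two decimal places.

4.46

μ = (3.3 − 2 + 3.6 + 5.3 + 10.1) / 5 = 20.30 / 5 = 4.0600%
Σ(r − μ)² = 75.5320; sample σ = √(75.5320/4) = 4.3455%
VaR = −(μ − z·σ) = −(4.0600 − 1.960 × 4.3455) = −(-4.4572) = 4.4572%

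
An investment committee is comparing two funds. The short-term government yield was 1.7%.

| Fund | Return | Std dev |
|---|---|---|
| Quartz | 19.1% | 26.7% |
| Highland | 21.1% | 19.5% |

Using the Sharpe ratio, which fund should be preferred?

Highland

Quartz: Sharpe ratio = (19.1% − 1.7%) / 26.7% = 0.652
Highland: Sharpe ratio = (21.1% − 1.7%) / 19.5% = 0.995
Highest: Highland (0.995).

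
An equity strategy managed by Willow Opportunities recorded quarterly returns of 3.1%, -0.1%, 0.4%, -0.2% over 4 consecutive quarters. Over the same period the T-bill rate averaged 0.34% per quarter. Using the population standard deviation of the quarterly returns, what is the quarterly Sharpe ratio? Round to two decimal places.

Mean return r̄ = 3.20 / 4 = 0.8000%
Σ(r − r̄)² = (3.1 − 0.8000)² + (-0.1 − 0.8000)² + (0.4 − 0.8000)² + … = 7.2600
population σ = √(7.2600 / 4) = √1.8150 = 1.3472%
Sharpe = (r̄ − rf) / σ = (0.8000 − 0.34) / 1.3472 = 0.4600 / 1.3472 = 0.3414

0.34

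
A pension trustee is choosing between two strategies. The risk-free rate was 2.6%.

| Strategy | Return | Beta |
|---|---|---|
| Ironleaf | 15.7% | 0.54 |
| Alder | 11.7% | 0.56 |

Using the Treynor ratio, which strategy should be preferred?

Ironleaf: Treynor = (15.7% − 2.6%) / 0.54 = 24.259
Alder: Treynor = (11.7% − 2.6%) / 0.56 = 16.250
Highest: Ironleaf (24.259).

Ironleaf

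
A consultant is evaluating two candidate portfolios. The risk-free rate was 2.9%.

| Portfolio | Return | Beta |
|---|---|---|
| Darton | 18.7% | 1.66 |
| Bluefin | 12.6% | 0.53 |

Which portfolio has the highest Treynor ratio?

Bluefin

Darton: Treynor = (18.7% − 2.9%) / 1.66 = 9.518
Bluefin: Treynor = (12.6% − 2.9%) / 0.53 = 18.302
Highest: Bluefin (18.302).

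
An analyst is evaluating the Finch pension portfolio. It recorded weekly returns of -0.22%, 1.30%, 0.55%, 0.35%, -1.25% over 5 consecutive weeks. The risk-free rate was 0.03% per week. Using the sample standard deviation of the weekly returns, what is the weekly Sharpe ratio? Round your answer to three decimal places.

r̄ = (-0.22 + 1.3 + 0.55 + 0.35 − 1.25) / 5 = 0.1460%
Sample std dev = √[3.6193 / 4] = 0.9512%
Sharpe = (r̄ − rf) / σ = (0.1460 − 0.03) / 0.9512 = 0.1160 / 0.9512 = 0.1220

0.122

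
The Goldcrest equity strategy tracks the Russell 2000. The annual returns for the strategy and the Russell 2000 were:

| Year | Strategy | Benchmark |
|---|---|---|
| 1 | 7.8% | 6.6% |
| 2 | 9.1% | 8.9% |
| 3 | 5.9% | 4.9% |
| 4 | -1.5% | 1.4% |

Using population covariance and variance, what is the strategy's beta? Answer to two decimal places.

1.44

r̄p = 5.3250%,  r̄m = 5.4500%
Cov = Σ(rp − r̄p)(rm − r̄m) / 4 = 10.7988
Var(rm) = Σ(rm − r̄m)² / 4 = 7.4825
β = Cov / Var = 10.7988 / 7.4825 = 1.4432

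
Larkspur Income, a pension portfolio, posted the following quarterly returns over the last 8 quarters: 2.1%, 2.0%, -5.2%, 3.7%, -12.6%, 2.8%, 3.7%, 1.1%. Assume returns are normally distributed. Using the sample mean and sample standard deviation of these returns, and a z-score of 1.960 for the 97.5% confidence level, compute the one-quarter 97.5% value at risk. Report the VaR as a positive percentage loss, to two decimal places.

11.53

Mean return r̄ = -2.40 / 8 = -0.3000%
Sample σ = √[Σ(r − r̄)² / 7] = √[229.9200 / 7] = √32.8457 = 5.7311%
VaR = −(r̄ − z·σ) = −(-0.3000 − 1.960 × 5.7311) = −(-11.5330) = 11.5330%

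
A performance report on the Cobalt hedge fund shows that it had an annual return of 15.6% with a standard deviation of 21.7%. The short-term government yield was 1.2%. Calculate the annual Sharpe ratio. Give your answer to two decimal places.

Sharpe = (Rp − Rf) / σp = (15.6% − 1.2%) / 21.7% = 14.40% / 21.7% = 0.6636

0.66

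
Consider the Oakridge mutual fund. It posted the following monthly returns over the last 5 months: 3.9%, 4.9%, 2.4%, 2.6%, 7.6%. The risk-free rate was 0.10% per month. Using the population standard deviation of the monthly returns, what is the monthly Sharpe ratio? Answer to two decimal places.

r̄ = (3.9 + 4.9 + 2.4 + 2.6 + 7.6) / 5 = 4.2800%
Population σ = √[Σ(r − r̄)² / 5] = √[17.9080 / 5] = √3.5816 = 1.8925%
Sharpe = (r̄ − rf) / σ = (4.2800 − 0.1) / 1.8925 = 4.1800 / 1.8925 = 2.2087

2.21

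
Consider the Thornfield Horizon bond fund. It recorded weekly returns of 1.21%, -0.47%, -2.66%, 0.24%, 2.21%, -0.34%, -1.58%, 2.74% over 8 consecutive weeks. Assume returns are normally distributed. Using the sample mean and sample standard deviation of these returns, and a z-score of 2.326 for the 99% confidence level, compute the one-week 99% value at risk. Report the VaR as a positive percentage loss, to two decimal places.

Mean return r̄ = 1.350 / 8 = 0.1688%
Σ(r − r̄)² = (1.21 − 0.1688)² + (-0.47 − 0.1688)² + … = 23.5941
sample σ = √(23.5941 / 7) = √3.3706 = 1.8359%
VaR = −(r̄ − z·σ) = −(0.1688 − 2.326 × 1.8359) = −(-4.1015) = 4.1015%

4.10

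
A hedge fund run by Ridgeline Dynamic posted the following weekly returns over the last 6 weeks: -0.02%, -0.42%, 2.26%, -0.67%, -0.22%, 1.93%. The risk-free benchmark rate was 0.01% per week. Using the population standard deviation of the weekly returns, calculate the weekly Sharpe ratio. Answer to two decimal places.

μ = (-0.02 − 0.42 + 2.26 − 0.67 − 0.22 + 1.93) / 6 = 0.4767%
Σ(r − μ)² = (-0.02 − 0.4767)² + (-0.42 − 0.4767)² + … = 8.1433
σ = √[8.1433 / 6] = 1.1650%
Sharpe = (μ − rf) / σ = (0.4767 − 0.01) / 1.1650 = 0.4667 / 1.1650 = 0.4006

0.40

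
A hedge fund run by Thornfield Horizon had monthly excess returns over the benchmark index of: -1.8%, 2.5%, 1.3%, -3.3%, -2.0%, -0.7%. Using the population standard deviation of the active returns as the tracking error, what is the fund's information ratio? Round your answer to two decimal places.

Mean return r̄ = -4.00 / 6 = -0.6667%
Population σ = √[Σ(r − r̄)² / 6] = √[23.8933 / 6] = √3.9822 = 1.9955%
IR = r̄ / tracking error = -0.6667 / 1.9955 = -0.3341

-0.33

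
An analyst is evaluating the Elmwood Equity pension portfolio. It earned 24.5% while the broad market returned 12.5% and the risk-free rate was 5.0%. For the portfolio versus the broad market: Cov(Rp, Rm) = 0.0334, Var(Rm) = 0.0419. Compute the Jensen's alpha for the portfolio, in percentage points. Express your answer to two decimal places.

β = Cov / Var = 0.0334 / 0.0419 = 0.7971
E[R] = Rf + β(Rm − Rf) = 5.0% + 0.7971 × (12.5% − 5.0%) = 10.9783%
α = Rp − E[R] = 24.5% − 10.9783% = 13.5217

13.52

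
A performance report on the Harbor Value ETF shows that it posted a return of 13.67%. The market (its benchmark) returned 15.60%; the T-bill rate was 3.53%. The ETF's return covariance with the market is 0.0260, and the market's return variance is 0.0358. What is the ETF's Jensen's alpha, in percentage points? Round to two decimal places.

β = Cov / Var = 0.0260 / 0.0358 = 0.7263
E[R] = Rf + β(Rm − Rf) = 3.53% + 0.7263 × (15.60% − 3.53%) = 12.2964%
α = Rp − E[R] = 13.67% − 12.2964% = 1.3736

1.37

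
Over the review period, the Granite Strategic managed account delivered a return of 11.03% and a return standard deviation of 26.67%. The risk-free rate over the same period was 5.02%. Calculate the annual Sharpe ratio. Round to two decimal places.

0.23

Sharpe = (Rp − Rf) / σp = (11.03% − 5.02%) / 26.67% = 6.01% / 26.67% = 0.2253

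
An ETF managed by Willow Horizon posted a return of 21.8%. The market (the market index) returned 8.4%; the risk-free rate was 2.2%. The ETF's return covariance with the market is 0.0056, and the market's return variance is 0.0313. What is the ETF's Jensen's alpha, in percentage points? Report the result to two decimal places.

β = Cov / Var = 0.0056 / 0.0313 = 0.1789
E[R] = Rf + β(Rm − Rf) = 2.2% + 0.1789 × (8.4% − 2.2%) = 3.3092%
α = Rp − E[R] = 21.8% − 3.3092% = 18.4908

18.49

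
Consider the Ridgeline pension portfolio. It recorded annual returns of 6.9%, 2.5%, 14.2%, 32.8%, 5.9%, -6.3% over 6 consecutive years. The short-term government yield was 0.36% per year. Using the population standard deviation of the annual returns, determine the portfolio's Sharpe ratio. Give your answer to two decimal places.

r̄ = (6.9 + 2.5 + 14.2 + 32.8 + 5.9 − 6.3) / 6 = 56.00 / 6 = 9.3333%
Σ(r − r̄)² = (6.9 − 9.3333)² + (2.5 − 9.3333)² + … = 883.1733
σ = √[883.1733 / 6] = 12.1324%
Sharpe = (r̄ − rf) / σ = (9.3333 − 0.36) / 12.1324 = 8.9733 / 12.1324 = 0.7396

0.74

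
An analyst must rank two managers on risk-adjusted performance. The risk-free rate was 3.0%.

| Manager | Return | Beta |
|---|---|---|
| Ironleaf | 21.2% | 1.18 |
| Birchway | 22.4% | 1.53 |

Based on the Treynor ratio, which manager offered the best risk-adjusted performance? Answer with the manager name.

Ironleaf

Ironleaf: Treynor = (21.2% − 3.0%) / 1.18 = 15.424
Birchway: Treynor = (22.4% − 3.0%) / 1.53 = 12.680
Highest: Ironleaf (15.424).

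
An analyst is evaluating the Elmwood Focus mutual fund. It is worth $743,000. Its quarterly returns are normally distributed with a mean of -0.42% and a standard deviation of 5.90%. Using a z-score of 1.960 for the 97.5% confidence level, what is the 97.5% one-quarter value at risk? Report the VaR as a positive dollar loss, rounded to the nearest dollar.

$89,041

Return at the 97.5% tail: μ − z·σ = -0.42% − 1.960 × 5.90% = -0.42 − 11.5640 = -11.9840%
VaR = −(-11.9840%) × $743,000 = 11.9840% × $743,000 = $89,041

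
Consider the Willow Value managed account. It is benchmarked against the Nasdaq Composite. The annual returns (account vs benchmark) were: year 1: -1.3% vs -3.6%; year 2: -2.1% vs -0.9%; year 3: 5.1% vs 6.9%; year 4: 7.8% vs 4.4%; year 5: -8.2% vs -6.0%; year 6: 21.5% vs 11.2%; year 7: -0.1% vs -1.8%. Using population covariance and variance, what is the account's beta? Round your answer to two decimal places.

1.45

r̄p = 3.2429%,  r̄m = 1.4571%
Cov = Σ(rp − r̄p)(rm − r̄m) / 7 = 47.5976
Var(rm) = Σ(rm − r̄m)² / 7 = 32.9367
β = Cov / Var = 47.5976 / 32.9367 = 1.4451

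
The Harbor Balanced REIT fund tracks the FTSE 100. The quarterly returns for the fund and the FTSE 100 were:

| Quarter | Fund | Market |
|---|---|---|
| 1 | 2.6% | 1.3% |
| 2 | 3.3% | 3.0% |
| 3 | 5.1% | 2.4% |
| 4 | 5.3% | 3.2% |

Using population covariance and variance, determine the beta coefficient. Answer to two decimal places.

0.98

r̄p = 4.0750%,  r̄m = 2.4750%
Cov = Σ(rp − r̄p)(rm − r̄m) / 4 = 0.5344
Var(rm) = Σ(rm − r̄m)² / 4 = 0.5469
β = Cov / Var = 0.5344 / 0.5469 = 0.9771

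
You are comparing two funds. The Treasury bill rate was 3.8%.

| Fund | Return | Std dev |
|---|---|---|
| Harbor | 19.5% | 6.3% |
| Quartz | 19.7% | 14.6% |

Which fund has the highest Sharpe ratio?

Harbor

Harbor: Sharpe ratio = (19.5% − 3.8%) / 6.3% = 2.492
Quartz: Sharpe ratio = (19.7% − 3.8%) / 14.6% = 1.089
Highest: Harbor (2.492).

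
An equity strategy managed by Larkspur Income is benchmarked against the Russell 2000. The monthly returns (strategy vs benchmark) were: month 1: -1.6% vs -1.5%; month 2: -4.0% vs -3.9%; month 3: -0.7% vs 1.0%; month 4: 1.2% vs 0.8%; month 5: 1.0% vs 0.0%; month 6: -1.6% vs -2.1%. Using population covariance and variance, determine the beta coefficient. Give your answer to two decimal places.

0.90

r̄p = -0.9500%,  r̄m = -0.9500%
Cov = Σ(rp − r̄p)(rm − r̄m) / 6 = 2.7008
Var(rm) = Σ(rm − r̄m)² / 6 = 3.0158
β = Cov / Var = 2.7008 / 3.0158 = 0.8956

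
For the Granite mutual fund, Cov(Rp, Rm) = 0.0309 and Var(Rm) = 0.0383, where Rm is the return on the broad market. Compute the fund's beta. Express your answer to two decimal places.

β = Cov(Rp, Rm) / Var(Rm) = 0.0309 / 0.0383 = 0.8068

0.81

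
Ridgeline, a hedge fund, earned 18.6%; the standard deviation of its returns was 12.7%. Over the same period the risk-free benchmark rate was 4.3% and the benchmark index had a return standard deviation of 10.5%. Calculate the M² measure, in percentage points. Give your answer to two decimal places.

16.12

Sharpe = (Rp − Rf) / σp = (18.6% − 4.3%) / 12.7% = 1.1260
M² = Rf + Sharpe × σm = 4.3% + 1.1260 × 10.5% = 16.1230%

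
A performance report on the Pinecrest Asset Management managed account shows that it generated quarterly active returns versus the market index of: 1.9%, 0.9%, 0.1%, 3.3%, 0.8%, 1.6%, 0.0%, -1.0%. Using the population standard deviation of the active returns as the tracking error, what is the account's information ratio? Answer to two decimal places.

0.77

Mean return μ = 7.60 / 8 = 0.9500%
Population std dev = √[12.3000 / 8] = 1.2400%
IR = μ / tracking error = 0.9500 / 1.2400 = 0.7661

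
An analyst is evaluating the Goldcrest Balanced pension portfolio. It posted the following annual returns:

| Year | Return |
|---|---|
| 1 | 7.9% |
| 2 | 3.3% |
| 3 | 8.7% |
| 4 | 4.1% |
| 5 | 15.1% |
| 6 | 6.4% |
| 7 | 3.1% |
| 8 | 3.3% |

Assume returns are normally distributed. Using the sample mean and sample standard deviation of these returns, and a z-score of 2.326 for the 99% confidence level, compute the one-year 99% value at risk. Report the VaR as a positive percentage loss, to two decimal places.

3.09

μ = (7.9 + 3.3 + 8.7 + 4.1 + 15.1 + 6.4 + 3.1 + 3.3) / 8 = 6.4875%
Sample σ = √[Σ(r − μ)² / 7] = √[118.5688 / 7] = √16.9384 = 4.1156%
VaR = −(μ − z·σ) = −(6.4875 − 2.326 × 4.1156) = −(-3.0854) = 3.0854%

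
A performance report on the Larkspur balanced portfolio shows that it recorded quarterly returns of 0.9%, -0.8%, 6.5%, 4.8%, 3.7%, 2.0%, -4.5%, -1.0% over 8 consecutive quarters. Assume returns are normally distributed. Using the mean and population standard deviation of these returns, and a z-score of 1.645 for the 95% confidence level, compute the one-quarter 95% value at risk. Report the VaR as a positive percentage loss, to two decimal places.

r̄ = (0.9 − 0.8 + 6.5 + 4.8 + 3.7 + 2 − 4.5 − 1) / 8 = 1.4500%
Population σ = √[Σ(r − r̄)² / 8] = √[88.8600 / 8] = √11.1075 = 3.3328%
VaR = −(r̄ − z·σ) = −(1.4500 − 1.645 × 3.3328) = −(-4.0325) = 4.0325%

4.03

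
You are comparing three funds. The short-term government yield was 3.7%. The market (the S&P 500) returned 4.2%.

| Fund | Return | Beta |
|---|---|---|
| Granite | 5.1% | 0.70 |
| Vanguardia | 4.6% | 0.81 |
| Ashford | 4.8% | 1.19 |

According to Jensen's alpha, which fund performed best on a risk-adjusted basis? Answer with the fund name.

Granite

Granite: α = 5.1% − [3.7% + 0.70 × (4.2% − 3.7%)] = 1.050
Vanguardia: α = 4.6% − [3.7% + 0.81 × (4.2% − 3.7%)] = 0.495
Ashford: α = 4.8% − [3.7% + 1.19 × (4.2% − 3.7%)] = 0.505
Highest: Granite (1.050).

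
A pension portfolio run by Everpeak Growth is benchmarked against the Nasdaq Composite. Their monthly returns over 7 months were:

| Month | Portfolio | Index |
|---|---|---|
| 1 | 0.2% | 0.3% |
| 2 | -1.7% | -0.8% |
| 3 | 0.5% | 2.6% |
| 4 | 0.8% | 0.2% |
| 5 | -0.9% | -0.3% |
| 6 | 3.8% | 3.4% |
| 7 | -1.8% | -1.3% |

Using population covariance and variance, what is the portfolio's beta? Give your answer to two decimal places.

0.97

r̄p = 0.1286%,  r̄m = 0.5857%
Cov = Σ(rp − r̄p)(rm − r̄m) / 7 = 2.5547
Var(rm) = Σ(rm − r̄m)² / 7 = 2.6384
β = Cov / Var = 2.5547 / 2.6384 = 0.9683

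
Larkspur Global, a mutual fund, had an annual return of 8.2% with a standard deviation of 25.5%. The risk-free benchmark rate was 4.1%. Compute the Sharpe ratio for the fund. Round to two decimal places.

Sharpe = (Rp − Rf) / σp = (8.2% − 4.1%) / 25.5% = 4.10% / 25.5% = 0.1608

0.16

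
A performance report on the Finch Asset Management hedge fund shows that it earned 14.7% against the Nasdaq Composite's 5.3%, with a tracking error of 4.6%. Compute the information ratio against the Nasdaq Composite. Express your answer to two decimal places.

2.04

IR = (Rp − Rb) / TE = (14.7% − 5.3%) / 4.6% = 9.40% / 4.6% = 2.0435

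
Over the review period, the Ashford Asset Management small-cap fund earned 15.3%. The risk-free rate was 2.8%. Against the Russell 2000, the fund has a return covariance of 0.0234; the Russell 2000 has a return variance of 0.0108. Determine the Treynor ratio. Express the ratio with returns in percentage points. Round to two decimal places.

5.77

β = Cov / Var = 0.0234 / 0.0108 = 2.1667
Treynor = (Rp − Rf) / β = (15.3% − 2.8%) / 2.1667 = 12.50 / 2.1667 = 5.7691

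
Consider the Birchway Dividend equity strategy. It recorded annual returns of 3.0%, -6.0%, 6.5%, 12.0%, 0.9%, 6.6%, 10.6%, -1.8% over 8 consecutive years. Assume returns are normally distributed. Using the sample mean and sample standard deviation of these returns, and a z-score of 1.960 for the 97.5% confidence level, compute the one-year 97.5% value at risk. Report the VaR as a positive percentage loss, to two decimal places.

Mean return r̄ = 31.80 / 8 = 3.9750%
Σ(r − r̄)² = (3 − 3.9750)² + (-6 − 3.9750)² + … = 264.8150
sample σ = √(264.8150 / 7) = √37.8307 = 6.1507%
VaR = −(r̄ − z·σ) = −(3.9750 − 1.960 × 6.1507) = −(-8.0804) = 8.0804%

8.08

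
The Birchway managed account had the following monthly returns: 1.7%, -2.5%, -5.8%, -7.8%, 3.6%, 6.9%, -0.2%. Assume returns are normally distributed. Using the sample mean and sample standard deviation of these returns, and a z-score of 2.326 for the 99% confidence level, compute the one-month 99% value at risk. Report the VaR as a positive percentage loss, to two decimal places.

12.67

r̄ = (1.7 − 2.5 − 5.8 − 7.8 + 3.6 + 6.9 − 0.2) / 7 = -0.5857%
Σ(r − r̄)² = (1.7 − (-0.5857))² + (-2.5 − (-0.5857))² + … = 161.8286
sample σ = √(161.8286 / 6) = √26.9714 = 5.1934%
VaR = −(r̄ − z·σ) = −(-0.5857 − 2.326 × 5.1934) = −(-12.6655) = 12.6655%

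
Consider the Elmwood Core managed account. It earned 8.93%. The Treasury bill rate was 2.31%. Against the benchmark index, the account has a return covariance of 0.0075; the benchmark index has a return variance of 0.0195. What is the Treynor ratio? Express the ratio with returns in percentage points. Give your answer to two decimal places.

β = Cov / Var = 0.0075 / 0.0195 = 0.3846
Treynor = (Rp − Rf) / β = (8.93% − 2.31%) / 0.3846 = 6.62 / 0.3846 = 17.2127

17.21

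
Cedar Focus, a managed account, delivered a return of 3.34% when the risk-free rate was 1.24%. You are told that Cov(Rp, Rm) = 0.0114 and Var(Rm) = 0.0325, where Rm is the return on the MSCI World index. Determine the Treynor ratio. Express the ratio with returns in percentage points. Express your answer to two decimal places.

5.99

β = Cov / Var = 0.0114 / 0.0325 = 0.3508
Treynor = (Rp − Rf) / β = (3.34% − 1.24%) / 0.3508 = 2.10 / 0.3508 = 5.9863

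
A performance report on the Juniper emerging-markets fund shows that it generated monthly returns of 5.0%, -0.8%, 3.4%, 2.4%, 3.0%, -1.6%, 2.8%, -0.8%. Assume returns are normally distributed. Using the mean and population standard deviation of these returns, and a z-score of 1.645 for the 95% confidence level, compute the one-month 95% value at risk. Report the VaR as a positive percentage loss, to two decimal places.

2.03

Mean return μ = 13.40 / 8 = 1.6750%
Population std dev = √[40.5550 / 8] = 2.2515%
VaR = −(μ − z·σ) = −(1.6750 − 1.645 × 2.2515) = −(-2.0287) = 2.0287%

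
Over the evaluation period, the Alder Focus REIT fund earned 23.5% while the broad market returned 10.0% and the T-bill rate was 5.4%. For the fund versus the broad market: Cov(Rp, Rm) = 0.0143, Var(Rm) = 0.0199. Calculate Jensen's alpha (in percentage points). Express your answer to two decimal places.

14.79

β = Cov / Var = 0.0143 / 0.0199 = 0.7186
E[R] = Rf + β(Rm − Rf) = 5.4% + 0.7186 × (10.0% − 5.4%) = 8.7056%
α = Rp − E[R] = 23.5% − 8.7056% = 14.7944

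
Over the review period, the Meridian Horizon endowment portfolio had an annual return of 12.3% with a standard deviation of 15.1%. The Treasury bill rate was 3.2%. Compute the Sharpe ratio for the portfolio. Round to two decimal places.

Sharpe = (Rp − Rf) / σp = (12.3% − 3.2%) / 15.1% = 9.10% / 15.1% = 0.6026

0.60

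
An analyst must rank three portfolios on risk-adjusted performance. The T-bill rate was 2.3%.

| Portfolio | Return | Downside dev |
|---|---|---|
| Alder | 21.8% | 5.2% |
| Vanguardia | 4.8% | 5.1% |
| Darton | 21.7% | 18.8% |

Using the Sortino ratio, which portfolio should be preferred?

Alder: Sortino ratio = (21.8% − 2.3%) / 5.2% = 3.750
Vanguardia: Sortino ratio = (4.8% − 2.3%) / 5.1% = 0.490
Darton: Sortino ratio = (21.7% − 2.3%) / 18.8% = 1.032
Highest: Alder (3.750).

Alder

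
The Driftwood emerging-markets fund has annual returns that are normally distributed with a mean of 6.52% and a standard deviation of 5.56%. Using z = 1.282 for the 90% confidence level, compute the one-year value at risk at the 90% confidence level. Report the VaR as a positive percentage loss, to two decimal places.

0.61

VaR (as % loss) = −(μ − z·σ) = −(6.52% − 1.282 × 5.56%) = −(-0.60792%) = 0.60792%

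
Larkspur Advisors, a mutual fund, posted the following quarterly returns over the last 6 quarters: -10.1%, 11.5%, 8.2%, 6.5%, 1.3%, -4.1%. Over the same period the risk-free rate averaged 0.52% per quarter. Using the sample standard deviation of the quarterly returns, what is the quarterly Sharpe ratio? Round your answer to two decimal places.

0.21

r̄ = (-10.1 + 11.5 + 8.2 + 6.5 + 1.3 − 4.1) / 6 = 13.30 / 6 = 2.2167%
Sample std dev = √[332.7683 / 5] = 8.1580%
Sharpe = (r̄ − rf) / σ = (2.2167 − 0.52) / 8.1580 = 1.6967 / 8.1580 = 0.2080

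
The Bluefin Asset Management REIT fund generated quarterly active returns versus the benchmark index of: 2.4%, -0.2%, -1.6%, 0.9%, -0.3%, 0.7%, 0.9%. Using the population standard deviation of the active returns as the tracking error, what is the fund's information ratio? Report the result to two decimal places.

Mean return r̄ = 2.80 / 7 = 0.4000%
Σ(r − r̄)² = 9.4400; population σ = √(9.4400/7) = 1.1613%
IR = r̄ / tracking error = 0.4000 / 1.1613 = 0.3444

0.34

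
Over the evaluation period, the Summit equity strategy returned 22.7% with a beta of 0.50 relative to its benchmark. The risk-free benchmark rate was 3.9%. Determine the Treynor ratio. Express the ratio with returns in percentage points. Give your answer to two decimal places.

Treynor = (Rp − Rf) / β = (22.7% − 3.9%) / 0.50 = 18.80 / 0.50 = 37.6000

37.60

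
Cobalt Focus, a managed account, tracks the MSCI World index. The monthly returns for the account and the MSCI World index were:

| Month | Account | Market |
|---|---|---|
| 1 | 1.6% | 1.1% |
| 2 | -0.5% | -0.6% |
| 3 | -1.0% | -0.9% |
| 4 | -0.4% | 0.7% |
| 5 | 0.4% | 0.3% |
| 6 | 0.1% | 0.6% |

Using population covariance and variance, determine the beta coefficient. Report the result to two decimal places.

0.92

r̄p = 0.0333%,  r̄m = 0.2000%
Cov = Σ(rp − r̄p)(rm − r̄m) / 6 = 0.4700
Var(rm) = Σ(rm − r̄m)² / 6 = 0.5133
β = Cov / Var = 0.4700 / 0.5133 = 0.9156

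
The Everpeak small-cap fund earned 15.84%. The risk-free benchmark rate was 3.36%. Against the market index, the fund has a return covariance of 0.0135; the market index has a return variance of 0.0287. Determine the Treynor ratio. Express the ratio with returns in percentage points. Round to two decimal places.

26.53

β = Cov / Var = 0.0135 / 0.0287 = 0.4704
Treynor = (Rp − Rf) / β = (15.84% − 3.36%) / 0.4704 = 12.48 / 0.4704 = 26.5306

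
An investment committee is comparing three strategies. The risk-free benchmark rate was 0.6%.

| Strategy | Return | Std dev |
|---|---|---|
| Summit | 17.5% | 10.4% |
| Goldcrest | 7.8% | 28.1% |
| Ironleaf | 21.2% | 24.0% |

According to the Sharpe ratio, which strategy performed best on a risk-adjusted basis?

Summit

Summit: Sharpe ratio = (17.5% − 0.6%) / 10.4% = 1.625
Goldcrest: Sharpe ratio = (7.8% − 0.6%) / 28.1% = 0.256
Ironleaf: Sharpe ratio = (21.2% − 0.6%) / 24.0% = 0.858
Highest: Summit (1.625).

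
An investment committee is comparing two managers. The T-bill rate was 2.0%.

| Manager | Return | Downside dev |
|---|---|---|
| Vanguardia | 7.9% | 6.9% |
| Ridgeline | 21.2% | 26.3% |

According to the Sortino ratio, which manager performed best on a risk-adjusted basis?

Vanguardia: Sortino ratio = (7.9% − 2.0%) / 6.9% = 0.855
Ridgeline: Sortino ratio = (21.2% − 2.0%) / 26.3% = 0.730
Highest: Vanguardia (0.855).

Vanguardia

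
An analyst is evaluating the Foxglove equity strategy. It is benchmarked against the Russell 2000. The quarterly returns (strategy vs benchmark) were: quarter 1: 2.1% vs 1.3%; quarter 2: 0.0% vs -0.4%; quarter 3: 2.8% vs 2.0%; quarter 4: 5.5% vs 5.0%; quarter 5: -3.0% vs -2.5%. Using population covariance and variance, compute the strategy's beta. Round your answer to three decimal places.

r̄p = 1.4800%,  r̄m = 1.0800%
Cov = Σ(rp − r̄p)(rm − r̄m) / 5 = 7.0676
Var(rm) = Σ(rm − r̄m)² / 5 = 6.2536
β = Cov / Var = 7.0676 / 6.2536 = 1.1302

1.130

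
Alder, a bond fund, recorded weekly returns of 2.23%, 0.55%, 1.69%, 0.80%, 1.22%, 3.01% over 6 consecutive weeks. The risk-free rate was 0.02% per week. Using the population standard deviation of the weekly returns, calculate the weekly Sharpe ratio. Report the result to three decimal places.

r̄ = (2.23 + 0.55 + 1.69 + 0.8 + 1.22 + 3.01) / 6 = 9.500 / 6 = 1.5833%
Σ(r − r̄)² = (2.23 − 1.5833)² + (0.55 − 1.5833)² + (1.69 − 1.5833)² + … = 4.2783
σ = √[4.2783 / 6] = 0.8444%
Sharpe = (r̄ − rf) / σ = (1.5833 − 0.02) / 0.8444 = 1.5633 / 0.8444 = 1.8514

1.851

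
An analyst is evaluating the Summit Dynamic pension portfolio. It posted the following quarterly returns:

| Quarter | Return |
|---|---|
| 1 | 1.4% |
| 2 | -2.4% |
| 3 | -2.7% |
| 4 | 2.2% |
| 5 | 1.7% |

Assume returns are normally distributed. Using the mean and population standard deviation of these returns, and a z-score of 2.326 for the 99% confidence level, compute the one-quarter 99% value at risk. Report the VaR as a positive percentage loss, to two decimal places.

r̄ = (1.4 − 2.4 − 2.7 + 2.2 + 1.7) / 5 = 0.0400%
Σ(r − r̄)² = 22.7320; population σ = √(22.7320/5) = 2.1322%
VaR = −(r̄ − z·σ) = −(0.0400 − 2.326 × 2.1322) = −(-4.9195) = 4.9195%

4.92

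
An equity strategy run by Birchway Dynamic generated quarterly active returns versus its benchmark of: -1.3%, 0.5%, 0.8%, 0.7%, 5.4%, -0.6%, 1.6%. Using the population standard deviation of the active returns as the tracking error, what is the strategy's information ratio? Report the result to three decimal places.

r̄ = (-1.3 + 0.5 + 0.8 + 0.7 + 5.4 − 0.6 + 1.6) / 7 = 7.10 / 7 = 1.0143%
Σ(r − r̄)² = (-1.3 − 1.0143)² + (0.5 − 1.0143)² + … = 27.9486
σ = √[27.9486 / 7] = 1.9982%
IR = r̄ / tracking error = 1.0143 / 1.9982 = 0.5076

0.508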